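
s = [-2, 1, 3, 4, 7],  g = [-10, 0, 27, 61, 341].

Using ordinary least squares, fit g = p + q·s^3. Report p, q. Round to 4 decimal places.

From the data, Σ1 = 5, Σs^3 = 427, Σs^3·s^3 = 122539.
Right-hand side: Σg = 419, Σs^3·g = 121676.
Determinant 5·122539 − 427² = 430366.
p = (419·122539 − 427·121676)/430366 = -611811/430366; q = (5·121676 − 427·419)/430366 = 429467/430366.

p = -1.4216, q = 0.9979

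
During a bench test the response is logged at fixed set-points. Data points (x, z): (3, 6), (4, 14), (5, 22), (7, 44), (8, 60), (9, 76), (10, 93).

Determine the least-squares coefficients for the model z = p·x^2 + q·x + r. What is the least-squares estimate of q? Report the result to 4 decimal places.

Compute the Gram sums: Σx^2·x^2 = 24020, Σx^2·x = 2800, Σx^2 = 344, Σx·x = 344, Σx = 46, Σ1 = 7.
Right-hand side: Σx^2·z = 22280, Σx·z = 2586, Σz = 315.
Normal equations: [[24020, 2800, 344]; [2800, 344, 46]; [344, 46, 7]]·[p, q, r]ᵀ = [22280, 2586, 315]ᵀ.
Solving the 3×3 system (Gaussian elimination) gives p = 332/363, q = 197/363, r = -425/121.

q = 0.5427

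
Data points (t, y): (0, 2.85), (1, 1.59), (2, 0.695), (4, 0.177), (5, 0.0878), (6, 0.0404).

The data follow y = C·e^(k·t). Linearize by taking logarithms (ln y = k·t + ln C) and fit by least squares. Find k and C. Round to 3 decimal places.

Taking logs, ln y = k·t + ln C, so regress ln y on t.
Σt = 18.0000, Σ(t)² = 82.0000, Σln y = -6.2260, Σt·ln y = -38.6074.
Normal system: [[82.0000, 18.0000]; [18.0000, 6]]·[k, ln C]ᵀ = [-38.6074, -6.2260]ᵀ.
Δ = 82.0000·6 − (18.0000)² = 168.0000; k = (-38.6074·6 − 18.0000·-6.2260)/168.0000 = -0.71176, ln C = (82.0000·-6.2260 − 18.0000·-38.6074)/168.0000 = 1.09762, so C = exp(1.09762) = 2.99702.

k = -0.712, C = 2.997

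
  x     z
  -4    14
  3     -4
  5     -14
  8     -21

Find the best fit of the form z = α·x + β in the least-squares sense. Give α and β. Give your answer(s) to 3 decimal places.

α = -2.962, β = 2.635

Sums needed: Σx·x = 114, Σx = 12, Σ1 = 4.
Right-hand side: Σx·z = -306, Σz = -25.
Determinant 114·4 − 12² = 312.
α = ((-306)·4 − 12·(-25))/312 = -77/26; β = (114·(-25) − 12·(-306))/312 = 137/52.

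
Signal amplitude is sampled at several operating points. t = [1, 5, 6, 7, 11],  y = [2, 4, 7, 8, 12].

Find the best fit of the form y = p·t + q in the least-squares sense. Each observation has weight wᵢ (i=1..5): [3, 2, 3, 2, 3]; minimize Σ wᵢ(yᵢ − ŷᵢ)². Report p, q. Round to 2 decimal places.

AᵀWA·[p, q]ᵀ = AᵀWy reads: 622·p + 78·q = 680;  78·p + 13·q = 87.
Eliminating q: 13·(row 1) − 78·(row 2) gives 2002·p = 13·680 − 78·87 = 2054, so p = 79/77.
Then q = (87 − 78·(79/77))/13 = 537/1001.

p = 1.03, q = 0.54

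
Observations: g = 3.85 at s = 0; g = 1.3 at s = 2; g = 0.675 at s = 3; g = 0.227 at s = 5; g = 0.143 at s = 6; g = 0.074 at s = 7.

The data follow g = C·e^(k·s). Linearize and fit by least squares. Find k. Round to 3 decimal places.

k = -0.560

Taking logs, ln g = k·s + ln C, so regress ln g on s.
Σs = 23.0000, Σ(s)² = 123.0000, Σln g = -4.8140, Σs·ln g = -37.9637.
Equations: 123.0000·k + 23.0000·ln C = -37.9637;  23.0000·k + 6·ln C = -4.8140.
Solving (det = 209.0000): k = -0.56010, ln C = 1.34470.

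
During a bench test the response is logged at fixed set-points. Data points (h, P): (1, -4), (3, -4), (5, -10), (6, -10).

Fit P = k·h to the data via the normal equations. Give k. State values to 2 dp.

k = -1.77

The normal equations are: 71·k = -126.
(Σh·h = 71, Σh·P = -126.)
Hence k = -126 / 71 ≈ -1.77465.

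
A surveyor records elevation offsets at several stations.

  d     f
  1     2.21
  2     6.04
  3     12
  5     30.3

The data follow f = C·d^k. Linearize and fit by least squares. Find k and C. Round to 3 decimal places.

k = 1.624, C = 2.099

With ln fᵢ as the transformed response and ln dᵢ as the regressor:
Σln d = 3.4012, Σ(ln d)² = 4.2777, Σln f = 8.4875, Σln d·ln f = 9.4665.
Normal system: [[4.2777, 3.4012]; [3.4012, 4]]·[k, ln C]ᵀ = [9.4665, 8.4875]ᵀ.
Δ = 4.2777·4 − (3.4012)² = 5.5426; k = (9.4665·4 − 3.4012·8.4875)/5.5426 = 1.62354, ln C = (4.2777·8.4875 − 3.4012·9.4665)/5.5426 = 0.74137, so C = exp(0.74137) = 2.09881.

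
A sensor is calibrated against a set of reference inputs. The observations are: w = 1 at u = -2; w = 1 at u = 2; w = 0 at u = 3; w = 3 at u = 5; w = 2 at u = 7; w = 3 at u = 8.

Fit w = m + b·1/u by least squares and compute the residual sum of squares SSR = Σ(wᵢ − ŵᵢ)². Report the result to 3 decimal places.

SSR = 7.324

Entries of MᵀM: Σ1 = 6, Σ1/u = 673/840, Σ1/u·1/u = 484849/705600.
For Mᵀw: Σw = 10, Σ1/u·w = 353/280.
det = 6·(484849/705600) − (673/840)² = 491233/141120.
m = (10·(484849/705600) − (673/840)·(353/280))/(491233/141120) = 4135783/2456165; b = (6·(353/280) − (673/840)·10)/(491233/141120) = -63168/491233.
Residuals: -1837538/2456165, -1521698/2456165, -4030503/2456165, 659176/491233, 821667/2456165, 3272192/2456165; SSR = 17988314/2456165.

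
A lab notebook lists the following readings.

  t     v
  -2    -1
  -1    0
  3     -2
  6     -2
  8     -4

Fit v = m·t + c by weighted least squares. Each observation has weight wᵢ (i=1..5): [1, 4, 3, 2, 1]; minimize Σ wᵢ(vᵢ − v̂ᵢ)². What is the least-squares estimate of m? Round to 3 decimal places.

Setting ∂/∂m … = 0 gives: 171·m + 23·c = -72;  23·m + 11·c = -15.
Δ = 171·11 − 23² = 1352.
m = ((-72)·11 − 23·(-15))/1352 = -447/1352; c = (171·(-15) − 23·(-72))/1352 = -909/1352.

m = -0.331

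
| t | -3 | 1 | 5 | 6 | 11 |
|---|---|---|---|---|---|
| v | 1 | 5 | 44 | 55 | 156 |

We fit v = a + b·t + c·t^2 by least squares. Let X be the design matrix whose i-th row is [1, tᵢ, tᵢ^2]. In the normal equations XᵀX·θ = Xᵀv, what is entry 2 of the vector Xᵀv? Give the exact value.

2268

Entry 2 ↔ basis t, so (Xᵀv)_{2} = Σᵢ (t)·vᵢ = (-3)·(1) + (1)·(5) + (5)·(44) + (6)·(55) + (11)·(156) = 2268.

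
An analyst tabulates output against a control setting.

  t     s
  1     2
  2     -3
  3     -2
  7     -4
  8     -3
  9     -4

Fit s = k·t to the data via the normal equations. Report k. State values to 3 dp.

k = -0.471

Normal-equation sums: Σt·t = 208.
Moment sums: Σt·s = -98.
k = (-98)/208 = -0.471154.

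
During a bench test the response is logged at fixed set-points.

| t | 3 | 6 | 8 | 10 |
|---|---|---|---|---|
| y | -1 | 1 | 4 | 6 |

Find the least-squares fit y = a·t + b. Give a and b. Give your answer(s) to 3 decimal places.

Entries of MᵀM: Σt·t = 209, Σt = 27, Σ1 = 4.
And Σt·y = 95, Σy = 10.
det = 209·4 − 27² = 107.
a = (95·4 − 27·10)/107 = 110/107; b = (209·10 − 27·95)/107 = -475/107.

a = 1.028, b = -4.439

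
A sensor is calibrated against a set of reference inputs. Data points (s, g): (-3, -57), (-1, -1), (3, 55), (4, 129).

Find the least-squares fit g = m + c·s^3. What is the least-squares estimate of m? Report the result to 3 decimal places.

m = -0.590

Normal-equation sums: Σ1 = 4, Σs^3 = 63, Σs^3·s^3 = 5555.
Moment sums: Σg = 126, Σs^3·g = 11281.
Normal equations: [[4, 63]; [63, 5555]]·[m, c]ᵀ = [126, 11281]ᵀ.
Determinant 4·5555 − 63² = 18251.
m = (126·5555 − 63·11281)/18251 = -10773/18251; c = (4·11281 − 63·126)/18251 = 37186/18251.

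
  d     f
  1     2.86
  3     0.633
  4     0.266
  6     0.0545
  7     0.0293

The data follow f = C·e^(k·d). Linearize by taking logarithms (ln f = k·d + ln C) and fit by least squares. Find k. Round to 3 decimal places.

k = -0.775

Let Y = ln f. Fitting Y = k·d + ln C by least squares:
AᵀA = [[111.0000, 21.0000]; [21.0000, 5]], rhs = [-47.7866, -7.1704]ᵀ  (here Σd = 21.0000, Σ(d)² = 111.0000, Σln f = -7.1704, Σd·ln f = -47.7866).
Δ = 111.0000·5 − (21.0000)² = 114.0000; k = (-47.7866·5 − 21.0000·-7.1704)/114.0000 = -0.77503, ln C = (111.0000·-7.1704 − 21.0000·-47.7866)/114.0000 = 1.82104.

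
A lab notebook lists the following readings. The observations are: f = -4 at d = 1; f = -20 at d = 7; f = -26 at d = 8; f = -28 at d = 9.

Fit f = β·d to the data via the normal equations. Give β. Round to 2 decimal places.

β = -3.10

Entries of AᵀA: Σd·d = 195.
For Aᵀf: Σd·f = -604.
So AᵀA·[β]ᵀ = Aᵀf: [[195]]·[β]ᵀ = [-604]ᵀ.
β = (-604)/195 = -3.09744.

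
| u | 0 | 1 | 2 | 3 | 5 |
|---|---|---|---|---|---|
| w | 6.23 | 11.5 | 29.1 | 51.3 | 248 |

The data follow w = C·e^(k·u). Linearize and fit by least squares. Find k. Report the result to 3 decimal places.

Taking logs, ln w = k·u + ln C, so regress ln w on u.
Σu = 11.0000, Σ(u)² = 39.0000, Σln w = 17.0936, Σu·ln w = 48.5640.
Equations: 39.0000·k + 11.0000·ln C = 48.5640;  11.0000·k + 5·ln C = 17.0936.
Δ = 39.0000·5 − (11.0000)² = 74.0000; k = (48.5640·5 − 11.0000·17.0936)/74.0000 = 0.74042, ln C = (39.0000·17.0936 − 11.0000·48.5640)/74.0000 = 1.78980.

k = 0.740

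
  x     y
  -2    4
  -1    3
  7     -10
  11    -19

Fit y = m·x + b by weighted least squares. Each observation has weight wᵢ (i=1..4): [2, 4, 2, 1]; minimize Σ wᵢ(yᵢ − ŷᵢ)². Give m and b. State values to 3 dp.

Sums needed: Σwᵢ·x·x = 231, Σwᵢ·x = 17, Σwᵢ·1 = 9.
Moment sums: Σwᵢ·x·y = -377, Σwᵢ·y = -19.
AᵀWA·[m, b]ᵀ = AᵀWy becomes [[231, 17]; [17, 9]]·[m, b]ᵀ = [-377, -19]ᵀ.
Determinant 231·9 − 17² = 1790.
m = ((-377)·9 − 17·(-19))/1790 = -307/179; b = (231·(-19) − 17·(-377))/1790 = 202/179.

m = -1.715, b = 1.128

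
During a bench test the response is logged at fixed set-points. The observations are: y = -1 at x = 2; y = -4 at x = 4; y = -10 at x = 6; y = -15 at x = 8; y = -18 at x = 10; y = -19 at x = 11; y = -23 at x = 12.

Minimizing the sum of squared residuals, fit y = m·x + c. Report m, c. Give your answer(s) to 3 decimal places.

m = -2.169, c = 3.565

Normal-equation sums: Σx·x = 485, Σx = 53, Σ1 = 7.
Right-hand side: Σx·y = -863, Σy = -90.
Eliminating c: 7·(row 1) − 53·(row 2) gives 586·m = 7·(-863) − 53·(-90) = -1271, so m = -1271/586.
Then c = ((-90) − 53·(-1271/586))/7 = 2089/586.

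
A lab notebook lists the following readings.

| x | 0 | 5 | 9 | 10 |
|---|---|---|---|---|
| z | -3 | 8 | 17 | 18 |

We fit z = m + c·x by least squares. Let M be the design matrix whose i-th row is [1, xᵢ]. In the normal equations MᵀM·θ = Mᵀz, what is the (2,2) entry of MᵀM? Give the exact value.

206

Row 2 ↔ basis x, column 2 ↔ basis x, so (MᵀM)_{2,2} = Σᵢ (x)·(x) = (0)·(0) + (5)·(5) + (9)·(9) + (10)·(10) = 206.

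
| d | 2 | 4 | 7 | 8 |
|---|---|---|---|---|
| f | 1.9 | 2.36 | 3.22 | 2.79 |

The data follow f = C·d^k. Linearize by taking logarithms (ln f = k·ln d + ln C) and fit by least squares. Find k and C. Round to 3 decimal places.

With ln fᵢ as the transformed response and ln dᵢ as the regressor:
Σln d = 6.1048, Σ(ln d)² = 10.5129, Σln f = 3.6959, Σln d·ln f = 6.0444.
Equations: 10.5129·k + 6.1048·ln C = 6.0444;  6.1048·k + 4·ln C = 3.6959.
Solving (det = 4.7831): k = 0.33754, ln C = 0.40883, so C = exp(0.40883) = 1.50505.

k = 0.338, C = 1.505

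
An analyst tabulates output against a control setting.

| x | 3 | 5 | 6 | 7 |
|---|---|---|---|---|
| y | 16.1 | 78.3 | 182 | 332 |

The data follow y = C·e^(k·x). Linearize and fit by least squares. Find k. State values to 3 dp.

Linearized form: ln y = k·x + ln C. From the 4 transformed points,
Over the data: Σx = 21.0000, Σ(x)² = 119.0000, Σln y = 18.1485, Σx·ln y = 101.9992.
Normal system: [[119.0000, 21.0000]; [21.0000, 4]]·[k, ln C]ᵀ = [101.9992, 18.1485]ᵀ.
Δ = 119.0000·4 − (21.0000)² = 35.0000; k = (101.9992·4 − 21.0000·18.1485)/35.0000 = 0.76794, ln C = (119.0000·18.1485 − 21.0000·101.9992)/35.0000 = 0.50542.

k = 0.768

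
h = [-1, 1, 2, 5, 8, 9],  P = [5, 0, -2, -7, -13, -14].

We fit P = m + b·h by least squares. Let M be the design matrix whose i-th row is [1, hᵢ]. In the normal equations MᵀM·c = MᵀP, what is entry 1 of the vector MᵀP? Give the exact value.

Entry 1 ↔ basis 1, so (MᵀP)_{1} = Σᵢ Pᵢ = (1)·(5) + (1)·(0) + (1)·(-2) + (1)·(-7) + (1)·(-13) + (1)·(-14) = -31.

-31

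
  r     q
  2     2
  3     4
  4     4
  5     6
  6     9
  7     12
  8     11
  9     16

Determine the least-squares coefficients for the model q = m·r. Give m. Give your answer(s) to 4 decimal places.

From the data, Σr·r = 284.
Right-hand side: Σr·q = 432.
Normal equations: [[284]]·[m]ᵀ = [432]ᵀ.
Hence m = 432 / 284 ≈ 1.52113.

m = 1.5211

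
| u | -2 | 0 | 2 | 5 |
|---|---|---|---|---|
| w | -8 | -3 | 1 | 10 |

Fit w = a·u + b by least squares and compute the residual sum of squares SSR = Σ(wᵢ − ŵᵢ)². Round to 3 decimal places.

Entries of MᵀM: Σu·u = 33, Σu = 5, Σ1 = 4.
And Σu·w = 68, Σw = 0.
MᵀM·[a, b]ᵀ = Mᵀw becomes [[33, 5]; [5, 4]]·[a, b]ᵀ = [68, 0]ᵀ.
Δ = 33·4 − 5² = 107.
a = (68·4 − 5·0)/107 = 272/107; b = (33·0 − 5·68)/107 = -340/107.
Residuals: 28/107, 19/107, -97/107, 50/107; SSR = 122/107.

SSR = 1.140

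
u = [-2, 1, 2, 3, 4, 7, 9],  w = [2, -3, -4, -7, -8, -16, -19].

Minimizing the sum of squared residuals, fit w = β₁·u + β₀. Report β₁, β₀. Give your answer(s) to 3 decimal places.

β₁ = -1.988, β₀ = -1.042

Entries of MᵀM: Σu·u = 164, Σu = 24, Σ1 = 7.
For Mᵀw: Σu·w = -351, Σw = -55.
So MᵀM·[β₁, β₀]ᵀ = Mᵀw: [[164, 24]; [24, 7]]·[β₁, β₀]ᵀ = [-351, -55]ᵀ.
Δ = 164·7 − 24² = 572.
β₁ = ((-351)·7 − 24·(-55))/572 = -1137/572; β₀ = (164·(-55) − 24·(-351))/572 = -149/143.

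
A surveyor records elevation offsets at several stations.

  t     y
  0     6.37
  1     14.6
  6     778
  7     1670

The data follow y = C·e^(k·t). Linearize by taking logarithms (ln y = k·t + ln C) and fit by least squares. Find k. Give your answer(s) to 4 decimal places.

k = 0.7954

Taking logs, ln y = k·t + ln C, so regress ln y on t.
AᵀA = [[86.0000, 14.0000]; [14.0000, 4]], rhs = [94.5654, 18.6099]ᵀ  (here Σt = 14.0000, Σ(t)² = 86.0000, Σln y = 18.6099, Σt·ln y = 94.5654).
Solving (det = 148.0000): k = 0.79542, ln C = 1.86850.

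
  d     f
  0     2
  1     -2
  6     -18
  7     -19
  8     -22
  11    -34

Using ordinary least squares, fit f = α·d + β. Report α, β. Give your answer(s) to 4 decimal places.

α = -3.1453, β = 1.7989

The normal system XᵀX·[α, β]ᵀ = Xᵀf is [[271, 33]; [33, 6]]·[α, β]ᵀ = [-793, -93]ᵀ.
Δ = 271·6 − 33² = 537.
α = ((-793)·6 − 33·(-93))/537 = -563/179; β = (271·(-93) − 33·(-793))/537 = 322/179.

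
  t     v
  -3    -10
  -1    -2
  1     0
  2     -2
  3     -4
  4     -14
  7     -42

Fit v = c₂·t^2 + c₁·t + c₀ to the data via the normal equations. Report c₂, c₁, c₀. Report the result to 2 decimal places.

c₂ = -0.97, c₁ = 0.70, c₀ = 0.44

The normal system XᵀX·[c₂, c₁, c₀]ᵀ = Xᵀv is [[2837, 415, 89]; [415, 89, 13]; [89, 13, 7]]·[c₂, c₁, c₀]ᵀ = [-2418, -334, -74]ᵀ.
Solving the 3×3 system (Gaussian elimination) gives c₂ = -81754/84441, c₁ = 58844/84441, c₀ = 12500/28147.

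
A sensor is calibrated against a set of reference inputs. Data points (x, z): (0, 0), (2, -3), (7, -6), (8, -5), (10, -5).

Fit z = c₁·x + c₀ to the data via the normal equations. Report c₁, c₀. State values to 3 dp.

The normal equations are: 217·c₁ + 27·c₀ = -138;  27·c₁ + 5·c₀ = -19.
(Σx·x = 217, Σx = 27, Σ1 = 5, Σx·z = -138, Σz = -19.)
det = 217·5 − 27² = 356.
c₁ = ((-138)·5 − 27·(-19))/356 = -177/356; c₀ = (217·(-19) − 27·(-138))/356 = -397/356.

c₁ = -0.497, c₀ = -1.115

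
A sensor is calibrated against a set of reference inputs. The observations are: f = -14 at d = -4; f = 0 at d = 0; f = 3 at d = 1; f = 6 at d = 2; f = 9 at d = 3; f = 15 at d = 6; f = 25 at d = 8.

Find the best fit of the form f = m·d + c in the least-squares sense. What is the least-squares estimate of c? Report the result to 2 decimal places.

From the data, Σd·d = 130, Σd = 16, Σ1 = 7.
Moment sums: Σd·f = 388, Σf = 44.
AᵀA·[m, c]ᵀ = Aᵀf becomes [[130, 16]; [16, 7]]·[m, c]ᵀ = [388, 44]ᵀ.
det = 130·7 − 16² = 654.
m = (388·7 − 16·44)/654 = 1006/327; c = (130·44 − 16·388)/654 = -244/327.

c = -0.75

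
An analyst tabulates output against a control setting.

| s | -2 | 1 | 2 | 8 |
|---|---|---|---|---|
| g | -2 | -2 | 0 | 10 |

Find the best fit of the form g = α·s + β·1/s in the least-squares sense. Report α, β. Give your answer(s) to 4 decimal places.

α = 1.3026, β = -3.2729

Sums needed: Σs·s = 73, Σs·1/s = 4, Σ1/s·1/s = 97/64.
For Aᵀg: Σs·g = 82, Σ1/s·g = 1/4.
AᵀA·[α, β]ᵀ = Aᵀg becomes [[73, 4]; [4, 97/64]]·[α, β]ᵀ = [82, 1/4]ᵀ.
Determinant 73·(97/64) − 4² = 6057/64.
α = (82·(97/64) − 4·(1/4))/(6057/64) = 2630/2019; β = (73·(1/4) − 4·82)/(6057/64) = -6608/2019.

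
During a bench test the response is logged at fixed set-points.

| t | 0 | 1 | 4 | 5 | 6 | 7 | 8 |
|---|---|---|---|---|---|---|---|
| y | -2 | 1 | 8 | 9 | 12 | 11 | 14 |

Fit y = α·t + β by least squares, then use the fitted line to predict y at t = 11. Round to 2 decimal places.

ŷ = 20.33

MᵀM·[α, β]ᵀ = Mᵀy reads: 191·α + 31·β = 339;  31·α + 7·β = 53.
(Σt·t = 191, Σt = 31, Σ1 = 7, Σt·y = 339, Σy = 53.)
det = 191·7 − 31² = 376.
α = (339·7 − 31·53)/376 = 365/188; β = (191·53 − 31·339)/376 = -193/188.
At t = 11: ŷ = (365/188)·(11) + (-193/188)·(1) = 1911/94.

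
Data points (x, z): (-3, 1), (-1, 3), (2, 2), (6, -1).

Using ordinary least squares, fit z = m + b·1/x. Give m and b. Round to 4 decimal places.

Entries of MᵀM: Σ1 = 4, Σ1/x = -2/3, Σ1/x·1/x = 25/18.
Right-hand side: Σz = 5, Σ1/x·z = -5/2.
So MᵀM·[m, b]ᵀ = Mᵀz: [[4, -2/3]; [-2/3, 25/18]]·[m, b]ᵀ = [5, -5/2]ᵀ.
Δ = 4·(25/18) − (-2/3)² = 46/9.
m = (5·(25/18) − (-2/3)·(-5/2))/(46/9) = 95/92; b = (4·(-5/2) − (-2/3)·5)/(46/9) = -30/23.

m = 1.0326, b = -1.3043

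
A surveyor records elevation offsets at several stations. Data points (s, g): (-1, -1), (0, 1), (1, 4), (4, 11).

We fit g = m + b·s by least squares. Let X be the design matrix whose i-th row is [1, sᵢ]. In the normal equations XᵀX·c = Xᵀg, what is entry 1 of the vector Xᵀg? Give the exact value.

15

Entry 1 ↔ basis 1, so (Xᵀg)_{1} = Σᵢ gᵢ = (1)·(-1) + (1)·(1) + (1)·(4) + (1)·(11) = 15.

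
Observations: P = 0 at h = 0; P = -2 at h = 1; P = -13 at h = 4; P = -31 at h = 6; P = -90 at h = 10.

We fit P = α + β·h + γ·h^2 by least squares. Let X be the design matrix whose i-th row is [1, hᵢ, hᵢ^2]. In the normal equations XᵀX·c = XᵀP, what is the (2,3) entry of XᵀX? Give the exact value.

1281

Row 2 ↔ basis h, column 3 ↔ basis h^2, so (XᵀX)_{2,3} = Σᵢ (h)·(h^2) = (0)·(0) + (1)·(1) + (4)·(16) + (6)·(36) + (10)·(100) = 1281.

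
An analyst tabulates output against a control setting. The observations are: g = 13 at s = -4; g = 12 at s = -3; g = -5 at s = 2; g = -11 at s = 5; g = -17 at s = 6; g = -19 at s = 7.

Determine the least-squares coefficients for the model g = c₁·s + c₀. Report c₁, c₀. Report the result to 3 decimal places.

c₁ = -2.973, c₀ = 1.941

XᵀX·[c₁, c₀]ᵀ = Xᵀg reads: 139·c₁ + 13·c₀ = -388;  13·c₁ + 6·c₀ = -27.
(Σs·s = 139, Σs = 13, Σ1 = 6, Σs·g = -388, Σg = -27.)
Δ = 139·6 − 13² = 665.
c₁ = ((-388)·6 − 13·(-27))/665 = -1977/665; c₀ = (139·(-27) − 13·(-388))/665 = 1291/665.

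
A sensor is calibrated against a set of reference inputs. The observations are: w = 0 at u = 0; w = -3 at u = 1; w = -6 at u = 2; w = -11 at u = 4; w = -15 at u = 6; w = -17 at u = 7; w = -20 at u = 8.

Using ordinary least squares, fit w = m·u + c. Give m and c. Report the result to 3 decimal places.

Forming XᵀX = [[170, 28]; [28, 7]] and Xᵀw = [-428, -72]ᵀ gives XᵀX·[m, c]ᵀ = Xᵀw.
det = 170·7 − 28² = 406.
m = ((-428)·7 − 28·(-72))/406 = -70/29; c = (170·(-72) − 28·(-428))/406 = -128/203.

m = -2.414, c = -0.631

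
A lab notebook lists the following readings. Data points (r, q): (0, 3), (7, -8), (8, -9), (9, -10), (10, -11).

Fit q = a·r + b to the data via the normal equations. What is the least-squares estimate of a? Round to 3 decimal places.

a = -1.433

Entries of MᵀM: Σr·r = 294, Σr = 34, Σ1 = 5.
Right-hand side: Σr·q = -328, Σq = -35.
Eliminating b: 5·(row 1) − 34·(row 2) gives 314·a = 5·(-328) − 34·(-35) = -450, so a = -225/157.
Then b = ((-35) − 34·(-225/157))/5 = 431/157.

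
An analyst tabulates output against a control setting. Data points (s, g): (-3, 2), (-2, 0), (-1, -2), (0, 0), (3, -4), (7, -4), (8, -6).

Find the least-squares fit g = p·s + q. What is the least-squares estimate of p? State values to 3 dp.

p = -0.589

Entries of XᵀX: Σs·s = 136, Σs = 12, Σ1 = 7.
For Xᵀg: Σs·g = -92, Σg = -14.
XᵀX·[p, q]ᵀ = Xᵀg becomes [[136, 12]; [12, 7]]·[p, q]ᵀ = [-92, -14]ᵀ.
Δ = 136·7 − 12² = 808.
p = ((-92)·7 − 12·(-14))/808 = -119/202; q = (136·(-14) − 12·(-92))/808 = -100/101.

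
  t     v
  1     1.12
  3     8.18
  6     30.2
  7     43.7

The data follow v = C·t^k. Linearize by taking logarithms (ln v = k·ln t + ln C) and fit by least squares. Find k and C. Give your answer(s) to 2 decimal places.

Let Y = ln v. Fitting Y = k·ln t + ln C by least squares:
XᵀX = [[8.2039, 4.8363]; [4.8363, 4]], rhs = [15.7654, 9.4002]ᵀ  (here Σln t = 4.8363, Σ(ln t)² = 8.2039, Σln v = 9.4002, Σln t·ln v = 15.7654).
Solving (det = 9.4260): k = 1.86710, ln C = 0.09260, so C = exp(0.09260) = 1.09702.

k = 1.87, C = 1.10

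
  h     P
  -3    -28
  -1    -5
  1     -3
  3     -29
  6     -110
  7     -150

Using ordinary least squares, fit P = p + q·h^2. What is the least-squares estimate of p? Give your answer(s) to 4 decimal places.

p = -1.0353

AᵀA·[p, q]ᵀ = AᵀP reads: 6·p + 105·q = -325;  105·p + 3861·q = -11831.
(Σ1 = 6, Σh^2 = 105, Σh^2·h^2 = 3861, ΣP = -325, Σh^2·P = -11831.)
det = 6·3861 − 105² = 12141.
p = ((-325)·3861 − 105·(-11831))/12141 = -4190/4047; q = (6·(-11831) − 105·(-325))/12141 = -12287/4047.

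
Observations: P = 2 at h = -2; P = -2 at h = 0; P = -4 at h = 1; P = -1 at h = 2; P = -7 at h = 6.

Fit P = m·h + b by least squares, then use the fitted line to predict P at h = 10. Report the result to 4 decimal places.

P̂ = -11.0000

With design matrix M, MᵀM = [[45, 7]; [7, 5]] and MᵀP = [-52, -12]ᵀ.
Δ = 45·5 − 7² = 176.
m = ((-52)·5 − 7·(-12))/176 = -1; b = (45·(-12) − 7·(-52))/176 = -1.
At h = 10: P̂ = (-1)·(10) + (-1)·(1) = -11.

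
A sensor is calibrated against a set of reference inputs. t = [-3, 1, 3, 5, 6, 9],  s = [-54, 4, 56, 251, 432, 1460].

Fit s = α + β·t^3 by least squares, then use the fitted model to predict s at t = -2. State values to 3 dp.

Setting ∂/∂α … = 0 gives: 6·α + 1071·β = 2149;  1071·α + 595181·β = 1192001.
(Σ1 = 6, Σt^3 = 1071, Σt^3·t^3 = 595181, Σs = 2149, Σt^3·s = 1192001.)
Δ = 6·595181 − 1071² = 2424045.
α = (2149·595181 − 1071·1192001)/2424045 = 2410898/2424045; β = (6·1192001 − 1071·2149)/2424045 = 1616809/808015.
At t = -2: ŝ = (2410898/2424045)·(1) + (1616809/808015)·(-8) = -36392518/2424045.

ŝ = -15.013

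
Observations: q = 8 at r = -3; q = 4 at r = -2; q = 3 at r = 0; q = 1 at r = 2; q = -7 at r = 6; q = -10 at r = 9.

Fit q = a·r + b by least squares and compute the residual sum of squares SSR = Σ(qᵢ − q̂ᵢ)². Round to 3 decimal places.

SSR = 6.106

Sums needed: Σr·r = 134, Σr = 12, Σ1 = 6.
And Σr·q = -162, Σq = -1.
So MᵀM·[a, b]ᵀ = Mᵀq: [[134, 12]; [12, 6]]·[a, b]ᵀ = [-162, -1]ᵀ.
det = 134·6 − 12² = 660.
a = ((-162)·6 − 12·(-1))/660 = -16/11; b = (134·(-1) − 12·(-162))/660 = 181/66.
Residuals: 59/66, -109/66, 17/66, 7/6, -67/66, 23/66; SSR = 403/66.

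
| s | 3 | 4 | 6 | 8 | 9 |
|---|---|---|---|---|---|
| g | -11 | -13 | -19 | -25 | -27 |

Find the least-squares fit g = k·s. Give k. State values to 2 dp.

From the data, Σs·s = 206.
And Σs·g = -642.
Hence k = -642 / 206 ≈ -3.1165.

k = -3.12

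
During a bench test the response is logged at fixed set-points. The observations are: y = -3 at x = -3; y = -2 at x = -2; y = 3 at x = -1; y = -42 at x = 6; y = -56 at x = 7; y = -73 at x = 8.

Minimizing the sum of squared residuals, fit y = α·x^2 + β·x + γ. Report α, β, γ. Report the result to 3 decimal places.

Forming AᵀA = [[7891, 1035, 163]; [1035, 163, 15]; [163, 15, 6]] and Aᵀy = [-8960, -1218, -173]ᵀ gives AᵀA·[α, β, γ]ᵀ = Aᵀy.
Solving the 3×3 system (Gaussian elimination) gives α = -499/488, β = -140403/122488, γ = 55467/30622.

α = -1.023, β = -1.146, γ = 1.811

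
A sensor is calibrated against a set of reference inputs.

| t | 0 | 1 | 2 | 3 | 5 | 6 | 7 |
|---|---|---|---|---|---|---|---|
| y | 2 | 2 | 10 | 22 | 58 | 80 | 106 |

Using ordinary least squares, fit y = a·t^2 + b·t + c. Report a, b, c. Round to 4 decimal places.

Sums needed: Σt^2·t^2 = 4420, Σt^2·t = 720, Σt^2 = 124, Σt·t = 124, Σt = 24, Σ1 = 7.
And Σt^2·y = 9764, Σt·y = 1600, Σy = 280.
Solving the 3×3 system (Gaussian elimination) gives a = 5113/2541, b = 948/847, c = 188/363.

a = 2.0122, b = 1.1192, c = 0.5179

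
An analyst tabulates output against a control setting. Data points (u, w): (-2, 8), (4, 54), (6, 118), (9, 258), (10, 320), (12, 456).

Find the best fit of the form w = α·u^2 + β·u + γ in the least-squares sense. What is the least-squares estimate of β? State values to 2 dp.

β = 1.52

The normal system XᵀX·[α, β, γ]ᵀ = Xᵀw is [[38865, 3729, 381]; [3729, 381, 39]; [381, 39, 6]]·[α, β, γ]ᵀ = [123706, 11902, 1214]ᵀ.
Solving the 3×3 system (Gaussian elimination) gives α = 3407/1118, β = 8511/5590, γ = -9001/8385.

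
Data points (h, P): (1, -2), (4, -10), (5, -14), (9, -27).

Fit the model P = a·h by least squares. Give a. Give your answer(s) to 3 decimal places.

The normal system MᵀM·[a]ᵀ = MᵀP is [[123]]·[a]ᵀ = [-355]ᵀ.
Hence a = -355 / 123 ≈ -2.88618.

a = -2.886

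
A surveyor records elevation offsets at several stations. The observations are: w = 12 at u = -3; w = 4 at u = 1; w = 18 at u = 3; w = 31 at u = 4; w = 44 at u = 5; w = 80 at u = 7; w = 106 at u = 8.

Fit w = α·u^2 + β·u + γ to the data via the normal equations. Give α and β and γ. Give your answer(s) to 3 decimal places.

α = 1.480, β = 1.054, γ = 1.800

With design matrix X, XᵀX = [[7541, 1045, 173]; [1045, 173, 25]; [173, 25, 7]] and Xᵀw = [12574, 1774, 295]ᵀ.
Inverting the 3×3 Gram matrix, [α, β, γ]ᵀ = [235481/159096, 167633/159096, 47721/26516]ᵀ.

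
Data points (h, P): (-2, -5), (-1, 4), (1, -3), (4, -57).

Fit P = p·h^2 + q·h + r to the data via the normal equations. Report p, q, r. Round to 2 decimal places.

p = -3.16, q = -2.49, r = 3.37

Sums needed: Σh^2·h^2 = 274, Σh^2·h = 56, Σh^2 = 22, Σh·h = 22, Σh = 2, Σ1 = 4.
For XᵀP: Σh^2·P = -931, Σh·P = -225, ΣP = -61.
So XᵀX·[p, q, r]ᵀ = XᵀP: [[274, 56, 22]; [56, 22, 2]; [22, 2, 4]]·[p, q, r]ᵀ = [-931, -225, -61]ᵀ.
Inverting the 3×3 Gram matrix, [p, q, r]ᵀ = [-139/44, -329/132, 445/132]ᵀ.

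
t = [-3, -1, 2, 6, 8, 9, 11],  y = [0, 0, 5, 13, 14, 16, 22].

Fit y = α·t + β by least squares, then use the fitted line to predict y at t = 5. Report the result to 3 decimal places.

ŷ = 10.672

The normal equations are: 316·α + 32·β = 586;  32·α + 7·β = 70.
(Σt·t = 316, Σt = 32, Σ1 = 7, Σt·y = 586, Σy = 70.)
Determinant 316·7 − 32² = 1188.
α = (586·7 − 32·70)/1188 = 931/594; β = (316·70 − 32·586)/1188 = 842/297.
At t = 5: ŷ = (931/594)·(5) + (842/297)·(1) = 2113/198.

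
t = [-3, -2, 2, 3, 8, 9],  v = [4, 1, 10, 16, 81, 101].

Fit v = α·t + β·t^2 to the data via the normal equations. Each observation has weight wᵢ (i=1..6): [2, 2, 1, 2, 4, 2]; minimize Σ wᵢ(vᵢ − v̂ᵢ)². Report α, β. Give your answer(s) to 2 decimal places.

Normal-equation sums: Σwᵢ·t·t = 466, Σwᵢ·t·t^2 = 3498, Σwᵢ·t^2·t^2 = 29878.
And Σwᵢ·t·v = 4498, Σwᵢ·t^2·v = 37506.
So XᵀWX·[α, β]ᵀ = XᵀWv: [[466, 3498]; [3498, 29878]]·[α, β]ᵀ = [4498, 37506]ᵀ.
Eliminating β: 29878·(row 1) − 3498·(row 2) gives 1687144·α = 29878·4498 − 3498·37506 = 3195256, so α = 399407/210893.
Then β = (37506 − 3498·(399407/210893))/29878 = 217974/210893.

α = 1.89, β = 1.03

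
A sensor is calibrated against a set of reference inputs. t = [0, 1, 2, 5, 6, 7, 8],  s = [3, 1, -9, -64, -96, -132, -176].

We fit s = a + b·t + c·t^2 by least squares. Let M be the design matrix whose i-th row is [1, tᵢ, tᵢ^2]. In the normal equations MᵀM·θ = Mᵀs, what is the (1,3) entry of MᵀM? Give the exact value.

179

Row 1 ↔ basis 1, column 3 ↔ basis t^2, so (MᵀM)_{1,3} = Σᵢ t^2 = (1)·(0) + (1)·(1) + (1)·(4) + (1)·(25) + (1)·(36) + (1)·(49) + (1)·(64) = 179.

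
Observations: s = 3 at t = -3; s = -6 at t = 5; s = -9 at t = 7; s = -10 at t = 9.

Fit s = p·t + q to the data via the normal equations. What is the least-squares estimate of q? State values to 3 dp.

MᵀM·[p, q]ᵀ = Mᵀs reads: 164·p + 18·q = -192;  18·p + 4·q = -22.
Eliminating q: 4·(row 1) − 18·(row 2) gives 332·p = 4·(-192) − 18·(-22) = -372, so p = -93/83.
Then q = ((-22) − 18·(-93/83))/4 = -38/83.

q = -0.458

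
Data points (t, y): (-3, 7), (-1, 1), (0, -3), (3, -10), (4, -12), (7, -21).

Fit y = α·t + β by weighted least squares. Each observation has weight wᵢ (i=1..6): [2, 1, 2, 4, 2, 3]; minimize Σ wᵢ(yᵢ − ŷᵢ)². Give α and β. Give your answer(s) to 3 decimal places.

Setting ∂/∂α … = 0 gives: 234·α + 34·β = -700;  34·α + 14·β = -118.
(Σwᵢ·t·t = 234, Σwᵢ·t = 34, Σwᵢ·1 = 14, Σwᵢ·t·y = -700, Σwᵢ·y = -118.)
Eliminating β: 14·(row 1) − 34·(row 2) gives 2120·α = 14·(-700) − 34·(-118) = -5788, so α = -1447/530.
Then β = ((-118) − 34·(-1447/530))/14 = -953/530.

α = -2.730, β = -1.798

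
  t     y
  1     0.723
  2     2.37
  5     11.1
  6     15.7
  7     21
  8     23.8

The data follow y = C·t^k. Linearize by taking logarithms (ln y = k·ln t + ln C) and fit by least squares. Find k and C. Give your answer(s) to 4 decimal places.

With ln yᵢ as the transformed response and ln tᵢ as the regressor:
Σln t = 8.1197, Σ(ln t)² = 14.3918, Σln y = 11.9134, Σln t·ln y = 21.9214.
Equations: 14.3918·k + 8.1197·ln C = 21.9214;  8.1197·k + 6·ln C = 11.9134.
Solving (det = 20.4213): k = 1.70388, ln C = -0.32027, so C = exp(-0.32027) = 0.72595.

k = 1.7039, C = 0.7259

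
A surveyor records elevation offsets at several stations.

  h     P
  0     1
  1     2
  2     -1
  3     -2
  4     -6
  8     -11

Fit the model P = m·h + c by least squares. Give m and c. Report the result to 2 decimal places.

m = -1.68, c = 2.19

Compute the Gram sums: Σh·h = 94, Σh = 18, Σ1 = 6.
Right-hand side: Σh·P = -118, ΣP = -17.
Normal equations: [[94, 18]; [18, 6]]·[m, c]ᵀ = [-118, -17]ᵀ.
Determinant 94·6 − 18² = 240.
m = ((-118)·6 − 18·(-17))/240 = -67/40; c = (94·(-17) − 18·(-118))/240 = 263/120.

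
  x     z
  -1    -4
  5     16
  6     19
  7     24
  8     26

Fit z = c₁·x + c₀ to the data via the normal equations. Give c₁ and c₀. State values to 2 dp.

c₁ = 3.38, c₀ = -0.70

From the data, Σx·x = 175, Σx = 25, Σ1 = 5.
Right-hand side: Σx·z = 574, Σz = 81.
So AᵀA·[c₁, c₀]ᵀ = Aᵀz: [[175, 25]; [25, 5]]·[c₁, c₀]ᵀ = [574, 81]ᵀ.
Determinant 175·5 − 25² = 250.
c₁ = (574·5 − 25·81)/250 = 169/50; c₀ = (175·81 − 25·574)/250 = -7/10.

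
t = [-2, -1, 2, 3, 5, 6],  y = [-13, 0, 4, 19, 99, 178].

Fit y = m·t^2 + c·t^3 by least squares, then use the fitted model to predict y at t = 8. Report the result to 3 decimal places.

Compute the Gram sums: Σt^2·t^2 = 2035, Σt^2·t^3 = 11143, Σt^3·t^3 = 63139.
Right-hand side: Σt^2·y = 9018, Σt^3·y = 51472.
det = 2035·63139 − 11143² = 4321416.
m = (9018·63139 − 11143·51472)/4321416 = -2082497/2160708; c = (2035·51472 − 11143·9018)/4321416 = 193543/196428.
At t = 8: ŷ = (-2082497/2160708)·(64) + (193543/196428)·(512) = 239188592/540177.

ŷ = 442.797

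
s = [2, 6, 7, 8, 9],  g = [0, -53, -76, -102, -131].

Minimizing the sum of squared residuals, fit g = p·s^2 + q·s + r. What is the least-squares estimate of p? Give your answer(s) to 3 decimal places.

p = -1.800

Normal-equation sums: Σs^2·s^2 = 14370, Σs^2·s = 1808, Σs^2 = 234, Σs·s = 234, Σs = 32, Σ1 = 5.
Right-hand side: Σs^2·g = -22771, Σs·g = -2845, Σg = -362.
Normal equations: [[14370, 1808, 234]; [1808, 234, 32]; [234, 32, 5]]·[p, q, r]ᵀ = [-22771, -2845, -362]ᵀ.
Solving the 3×3 system (Gaussian elimination) gives p = -15663/8702, q = 9089/8702, r = 22417/4351.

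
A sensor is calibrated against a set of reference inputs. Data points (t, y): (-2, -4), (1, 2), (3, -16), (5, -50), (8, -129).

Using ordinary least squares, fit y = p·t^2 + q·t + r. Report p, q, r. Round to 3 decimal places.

p = -2.022, q = -0.437, r = 3.564

AᵀA·[p, q, r]ᵀ = Aᵀy reads: 4819·p + 657·q + 103·r = -9664;  657·p + 103·q + 15·r = -1320;  103·p + 15·q + 5·r = -197.
Inverting the 3×3 Gram matrix, [p, q, r]ᵀ = [-6159/3046, -38601/88334, 157415/44167]ᵀ.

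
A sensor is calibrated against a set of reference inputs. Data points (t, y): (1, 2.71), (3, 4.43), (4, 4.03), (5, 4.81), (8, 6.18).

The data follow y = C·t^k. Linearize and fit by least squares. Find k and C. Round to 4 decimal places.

Linearized form: ln y = k·ln t + ln C. From the 5 transformed points,
Σln t = 6.1738, Σ(ln t)² = 10.0431, Σln y = 7.2711, Σln t·ln y = 9.8826.
Normal system: [[10.0431, 6.1738]; [6.1738, 5]]·[k, ln C]ᵀ = [9.8826, 7.2711]ᵀ.
Solving (det = 12.1000): k = 0.37377, ln C = 0.99271, so C = exp(0.99271) = 2.69853.

k = 0.3738, C = 2.6985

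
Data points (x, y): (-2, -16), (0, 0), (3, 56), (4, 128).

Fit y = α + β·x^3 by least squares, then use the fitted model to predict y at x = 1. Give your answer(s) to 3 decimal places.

ŷ = 2.422

The normal equations are: 4·α + 83·β = 168;  83·α + 4889·β = 9832.
(Σ1 = 4, Σx^3 = 83, Σx^3·x^3 = 4889, Σy = 168, Σx^3·y = 9832.)
Determinant 4·4889 − 83² = 12667.
α = (168·4889 − 83·9832)/12667 = 5296/12667; β = (4·9832 − 83·168)/12667 = 25384/12667.
At x = 1: ŷ = (5296/12667)·(1) + (25384/12667)·(1) = 30680/12667.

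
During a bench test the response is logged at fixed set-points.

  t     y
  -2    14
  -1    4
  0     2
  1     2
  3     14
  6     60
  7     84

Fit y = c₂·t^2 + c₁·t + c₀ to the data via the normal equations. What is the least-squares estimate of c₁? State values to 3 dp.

c₁ = -1.847

Compute the Gram sums: Σt^2·t^2 = 3796, Σt^2·t = 578, Σt^2 = 100, Σt·t = 100, Σt = 14, Σ1 = 7.
Moment sums: Σt^2·y = 6464, Σt·y = 960, Σy = 180.
So XᵀX·[c₂, c₁, c₀]ᵀ = Xᵀy: [[3796, 578, 100]; [578, 100, 14]; [100, 14, 7]]·[c₂, c₁, c₀]ᵀ = [6464, 960, 180]ᵀ.
Row-reducing yields c₂ = 10396/5361, c₁ = -9904/5361, c₀ = 9148/5361.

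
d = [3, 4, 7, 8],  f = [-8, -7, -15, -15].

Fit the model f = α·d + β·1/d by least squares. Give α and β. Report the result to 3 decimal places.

Setting ∂/∂α … = 0 gives: 138·α + 4·β = -277;  4·α + (5917/28224)·β = -1417/168.
(Σd·d = 138, Σd·1/d = 4, Σ1/d·1/d = 5917/28224, Σd·f = -277, Σ1/d·f = -1417/168.)
Determinant 138·(5917/28224) − 4² = 60827/4704.
α = ((-277)·(5917/28224) − 4·(-1417/168))/(60827/4704) = -686785/364962; β = (138·(-1417/168) − 4·(-277))/(60827/4704) = -263256/60827.

α = -1.882, β = -4.328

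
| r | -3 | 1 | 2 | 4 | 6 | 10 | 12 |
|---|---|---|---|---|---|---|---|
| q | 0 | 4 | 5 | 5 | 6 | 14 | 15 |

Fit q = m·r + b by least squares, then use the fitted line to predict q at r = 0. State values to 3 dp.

Compute the Gram sums: Σr·r = 310, Σr = 32, Σ1 = 7.
Right-hand side: Σr·q = 390, Σq = 49.
Normal equations: [[310, 32]; [32, 7]]·[m, b]ᵀ = [390, 49]ᵀ.
det = 310·7 − 32² = 1146.
m = (390·7 − 32·49)/1146 = 581/573; b = (310·49 − 32·390)/1146 = 1355/573.
At r = 0: q̂ = (581/573)·(0) + (1355/573)·(1) = 1355/573.

q̂ = 2.365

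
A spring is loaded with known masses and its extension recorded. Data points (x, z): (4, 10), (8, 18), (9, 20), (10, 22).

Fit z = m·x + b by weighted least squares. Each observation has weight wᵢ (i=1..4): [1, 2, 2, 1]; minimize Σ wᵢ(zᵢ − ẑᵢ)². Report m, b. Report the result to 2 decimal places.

Sums needed: Σwᵢ·x·x = 406, Σwᵢ·x = 48, Σwᵢ·1 = 6.
For AᵀWz: Σwᵢ·x·z = 908, Σwᵢ·z = 108.
So AᵀWA·[m, b]ᵀ = AᵀWz: [[406, 48]; [48, 6]]·[m, b]ᵀ = [908, 108]ᵀ.
Determinant 406·6 − 48² = 132.
m = (908·6 − 48·108)/132 = 2; b = (406·108 − 48·908)/132 = 2.

m = 2.00, b = 2.00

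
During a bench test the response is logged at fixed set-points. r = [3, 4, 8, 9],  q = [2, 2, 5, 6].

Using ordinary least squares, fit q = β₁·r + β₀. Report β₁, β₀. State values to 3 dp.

Compute the Gram sums: Σr·r = 170, Σr = 24, Σ1 = 4.
For Mᵀq: Σr·q = 108, Σq = 15.
Determinant 170·4 − 24² = 104.
β₁ = (108·4 − 24·15)/104 = 9/13; β₀ = (170·15 − 24·108)/104 = -21/52.

β₁ = 0.692, β₀ = -0.404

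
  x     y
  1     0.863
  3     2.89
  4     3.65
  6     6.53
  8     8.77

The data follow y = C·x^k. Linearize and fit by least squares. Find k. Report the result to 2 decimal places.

Taking logs, ln y = k·ln x + ln C, so regress ln y on ln x.
Σln x = 6.3561, Σ(ln x)² = 10.6632, Σln y = 6.2564, Σln x·ln y = 10.8380.
Normal system: [[10.6632, 6.3561]; [6.3561, 5]]·[k, ln C]ᵀ = [10.8380, 6.2564]ᵀ.
Slope k = (n·Σln x·ln y − Σln x·Σln y)/(n·Σ(ln x)² − (Σln x)²) = (5·10.8380 − 6.3561·6.2564)/12.9161 = 1.11673; ln C = (Σln y − k·Σln x)/n = -0.16834.

k = 1.12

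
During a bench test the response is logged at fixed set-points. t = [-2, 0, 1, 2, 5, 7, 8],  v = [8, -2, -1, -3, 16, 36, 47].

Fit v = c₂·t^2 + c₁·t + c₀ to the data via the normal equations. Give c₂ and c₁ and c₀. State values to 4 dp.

From the data, Σt^2·t^2 = 7155, Σt^2·t = 981, Σt^2 = 147, Σt·t = 147, Σt = 21, Σ1 = 7.
Moment sums: Σt^2·v = 5191, Σt·v = 685, Σv = 101.
Normal equations: [[7155, 981, 147]; [981, 147, 21]; [147, 21, 7]]·[c₂, c₁, c₀]ᵀ = [5191, 685, 101]ᵀ.
Solving the 3×3 system (Gaussian elimination) gives c₂ = 1075/1044, c₁ = -721/348, c₀ = -1193/1218.

c₂ = 1.0297, c₁ = -2.0718, c₀ = -0.9795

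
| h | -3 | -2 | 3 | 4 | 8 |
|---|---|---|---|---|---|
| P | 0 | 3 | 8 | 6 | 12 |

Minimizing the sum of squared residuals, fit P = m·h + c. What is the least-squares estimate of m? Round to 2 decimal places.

Forming AᵀA = [[102, 10]; [10, 5]] and AᵀP = [138, 29]ᵀ gives AᵀA·[m, c]ᵀ = AᵀP.
Δ = 102·5 − 10² = 410.
m = (138·5 − 10·29)/410 = 40/41; c = (102·29 − 10·138)/410 = 789/205.

m = 0.98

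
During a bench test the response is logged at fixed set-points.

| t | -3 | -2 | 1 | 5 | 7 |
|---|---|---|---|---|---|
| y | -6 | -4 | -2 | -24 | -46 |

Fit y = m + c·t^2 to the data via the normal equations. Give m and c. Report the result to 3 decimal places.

m = 0.168, c = -0.941

Entries of AᵀA: Σ1 = 5, Σt^2 = 88, Σt^2·t^2 = 3124.
Moment sums: Σy = -82, Σt^2·y = -2926.
So AᵀA·[m, c]ᵀ = Aᵀy: [[5, 88]; [88, 3124]]·[m, c]ᵀ = [-82, -2926]ᵀ.
Δ = 5·3124 − 88² = 7876.
m = ((-82)·3124 − 88·(-2926))/7876 = 30/179; c = (5·(-2926) − 88·(-82))/7876 = -337/358.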